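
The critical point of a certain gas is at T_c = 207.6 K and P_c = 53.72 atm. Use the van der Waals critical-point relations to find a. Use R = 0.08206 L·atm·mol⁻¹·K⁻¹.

From T_c = 8a/(27Rb) and P_c = a/(27b²): a = 27 R² T_c²/(64 P_c).
a = 27×(0.08206)²×(207.6)²/(64×53.72) = 7835.8/3438.1 = 2.279 L²·atm/mol²

a ≈ 2.279 L²·atm/mol²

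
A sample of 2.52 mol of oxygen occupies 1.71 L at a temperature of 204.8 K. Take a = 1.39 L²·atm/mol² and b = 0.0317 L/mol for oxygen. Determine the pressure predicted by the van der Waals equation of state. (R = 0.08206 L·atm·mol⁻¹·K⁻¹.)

P = nRT/(V − nb) − a n²/V²
nRT/(V − nb) = (2.52)(0.08206)(204.8)/(1.71 − 2.52×0.0317) = 42.351/1.6301 = 25.981 atm
a n²/V² = (1.39)(2.52)²/(1.71)² = 3.0187 atm
P = 25.981 − 3.0187 = 22.96 atm

P ≈ 22.96 atm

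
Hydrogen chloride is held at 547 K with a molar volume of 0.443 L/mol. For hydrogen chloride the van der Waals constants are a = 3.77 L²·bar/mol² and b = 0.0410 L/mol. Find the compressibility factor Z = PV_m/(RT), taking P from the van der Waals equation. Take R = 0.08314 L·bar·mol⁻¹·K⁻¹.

Z ≈ 0.9149

P = RT/(V_m − b) − a/V_m² = (0.08314)(547)/(0.443 − 0.0410) − 3.77/(0.443)²
  = 45.478/0.40200 − 19.210 = 113.13 − 19.210 = 93.92 bar
Z = PV_m/(RT) = (93.92)(0.443)/((0.08314)(547)) = 41.607/45.478 = 0.9149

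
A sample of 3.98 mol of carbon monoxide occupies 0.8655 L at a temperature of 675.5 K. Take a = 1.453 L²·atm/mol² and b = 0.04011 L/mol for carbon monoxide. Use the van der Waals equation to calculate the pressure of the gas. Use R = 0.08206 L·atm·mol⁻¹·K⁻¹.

P ≈ 281.8 atm

P = nRT/(V − nb) − a n²/V²
nRT/(V − nb) = (3.98)(0.08206)(675.5)/(0.8655 − 3.98×0.04011) = 220.62/0.70586 = 312.55 atm
a n²/V² = (1.453)(3.98)²/(0.8655)² = 30.725 atm
P = 312.55 − 30.725 = 281.8 atm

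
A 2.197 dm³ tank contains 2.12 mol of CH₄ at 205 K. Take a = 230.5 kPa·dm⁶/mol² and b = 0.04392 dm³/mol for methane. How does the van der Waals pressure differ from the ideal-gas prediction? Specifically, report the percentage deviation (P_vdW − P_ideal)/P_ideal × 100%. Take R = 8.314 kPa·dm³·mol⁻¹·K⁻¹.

-8.62 %

Ideal: P_ideal = nRT/V = (2.12)(8.314)(205)/2.197 = 1644.64 kPa
vdW: P = nRT/(V − nb) − a n²/V² = 3613.26/2.10389 − 1035.96/4.82681 = 1717.42 − 214.626 = 1502.79 kPa
% deviation = (1502.79 − 1644.64)/1644.64 × 100% = -8.62%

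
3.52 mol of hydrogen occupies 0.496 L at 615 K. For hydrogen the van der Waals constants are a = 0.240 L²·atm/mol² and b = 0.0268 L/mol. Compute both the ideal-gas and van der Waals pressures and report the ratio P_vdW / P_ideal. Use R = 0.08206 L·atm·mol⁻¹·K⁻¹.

P_vdW / P_ideal ≈ 1.201

Ideal: P_ideal = nRT/V = (3.52)(0.08206)(615)/0.496 = 358.152 atm
vdW: P = nRT/(V − nb) − a n²/V² = 177.643/0.401664 − 2.97370/0.246016 = 442.268 − 12.0874 = 430.181 atm
Ratio = 430.181/358.152 = 1.201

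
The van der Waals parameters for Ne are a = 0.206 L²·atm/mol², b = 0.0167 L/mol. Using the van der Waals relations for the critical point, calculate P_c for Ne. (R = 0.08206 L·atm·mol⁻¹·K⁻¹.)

P_c ≈ 27.36 atm

For a van der Waals gas, P_c = a/(27b²).
P_c = 0.206/(27×(0.0167)²) = 0.206/0.0075300 = 27.36 atm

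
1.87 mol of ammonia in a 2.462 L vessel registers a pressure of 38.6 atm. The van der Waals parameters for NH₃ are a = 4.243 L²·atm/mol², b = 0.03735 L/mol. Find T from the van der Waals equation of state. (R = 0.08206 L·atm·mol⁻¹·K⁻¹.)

T ≈ 639.9 K

T = (P + a n²/V²)(V − nb)/(nR)
P + a n²/V² = 38.6 + (4.243)(1.87)²/(2.462)² = 41.048 atm
V − nb = 2.462 − (1.87)(0.03735) = 2.3922 L
T = (41.048)(2.3922)/((1.87)(0.08206)) = 639.9 K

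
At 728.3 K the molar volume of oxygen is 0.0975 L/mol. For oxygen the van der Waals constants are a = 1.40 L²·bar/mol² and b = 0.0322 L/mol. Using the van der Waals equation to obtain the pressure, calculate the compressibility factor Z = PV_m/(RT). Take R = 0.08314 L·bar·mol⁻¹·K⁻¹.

Z ≈ 1.256

P = RT/(V_m − b) − a/V_m² = (0.08314)(728.3)/(0.0975 − 0.0322) − 1.40/(0.0975)²
  = 60.551/0.065300 − 147.27 = 927.27 − 147.27 = 780.00 bar
Z = PV_m/(RT) = (780.00)(0.0975)/((0.08314)(728.3)) = 76.050/60.551 = 1.256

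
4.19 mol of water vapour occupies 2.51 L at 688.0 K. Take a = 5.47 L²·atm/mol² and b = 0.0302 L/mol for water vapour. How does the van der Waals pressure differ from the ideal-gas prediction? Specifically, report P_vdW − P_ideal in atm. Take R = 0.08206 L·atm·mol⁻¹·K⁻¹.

ΔP ≈ -10.24 atm

Ideal: P_ideal = nRT/V = (4.19)(0.08206)(688.0)/2.51 = 94.2454 atm
vdW: P = nRT/(V − nb) − a n²/V² = 236.556/2.38346 − 96.0319/6.30010 = 99.2490 − 15.2429 = 84.0061 atm
ΔP = 84.0061 − 94.2454 = -10.24 atm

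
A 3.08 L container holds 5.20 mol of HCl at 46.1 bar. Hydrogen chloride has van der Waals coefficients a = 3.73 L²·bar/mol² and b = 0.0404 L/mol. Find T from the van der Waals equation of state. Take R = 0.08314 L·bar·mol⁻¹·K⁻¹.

T ≈ 376.6 K

T = (P + a n²/V²)(V − nb)/(nR)
P + a n²/V² = 46.1 + (3.73)(5.20)²/(3.08)² = 56.732 bar
V − nb = 3.08 − (5.20)(0.0404) = 2.8699 L
T = (56.732)(2.8699)/((5.20)(0.08314)) = 376.6 K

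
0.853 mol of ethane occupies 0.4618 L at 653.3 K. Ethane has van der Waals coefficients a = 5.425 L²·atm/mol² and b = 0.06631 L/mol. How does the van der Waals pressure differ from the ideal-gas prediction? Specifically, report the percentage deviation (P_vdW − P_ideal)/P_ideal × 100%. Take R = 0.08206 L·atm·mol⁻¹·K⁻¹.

Ideal: P_ideal = nRT/V = (0.853)(0.08206)(653.3)/0.4618 = 99.0237 atm
vdW: P = nRT/(V − nb) − a n²/V² = 45.7292/0.405238 − 3.94728/0.213259 = 112.845 − 18.5093 = 94.336 atm
% deviation = (94.336 − 99.0237)/99.0237 × 100% = -4.73%

-4.73 %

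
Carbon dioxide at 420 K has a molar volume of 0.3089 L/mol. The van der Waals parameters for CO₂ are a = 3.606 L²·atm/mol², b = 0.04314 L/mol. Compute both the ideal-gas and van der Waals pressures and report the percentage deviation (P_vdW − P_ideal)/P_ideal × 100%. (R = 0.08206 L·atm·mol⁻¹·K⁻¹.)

Ideal: P_ideal = RT/V_m = (0.08206)(420)/0.3089 = 111.574 atm
vdW: P = RT/(V_m − b) − a/V_m² = 34.4652/0.265760 − 3.606/0.0954192 = 129.685 − 37.7911 = 91.894 atm
% deviation = (91.894 − 111.574)/111.574 × 100% = -17.64%

-17.64 %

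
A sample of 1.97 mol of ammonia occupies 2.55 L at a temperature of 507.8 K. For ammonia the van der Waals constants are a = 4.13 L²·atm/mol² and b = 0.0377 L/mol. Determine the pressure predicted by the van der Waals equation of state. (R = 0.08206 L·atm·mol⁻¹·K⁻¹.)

P ≈ 30.69 atm

P = nRT/(V − nb) − a n²/V²
nRT/(V − nb) = (1.97)(0.08206)(507.8)/(2.55 − 1.97×0.0377) = 82.090/2.4757 = 33.158 atm
a n²/V² = (4.13)(1.97)²/(2.55)² = 2.4649 atm
P = 33.158 − 2.4649 = 30.69 atm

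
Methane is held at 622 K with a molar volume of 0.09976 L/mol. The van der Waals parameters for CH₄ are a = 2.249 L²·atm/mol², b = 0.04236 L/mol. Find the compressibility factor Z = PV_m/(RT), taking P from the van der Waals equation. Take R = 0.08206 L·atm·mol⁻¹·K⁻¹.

P = RT/(V_m − b) − a/V_m² = (0.08206)(622)/(0.09976 − 0.04236) − 2.249/(0.09976)²
  = 51.041/0.057400 − 225.98 = 889.22 − 225.98 = 663.24 atm
Z = PV_m/(RT) = (663.24)(0.09976)/((0.08206)(622)) = 66.165/51.041 = 1.296

Z ≈ 1.296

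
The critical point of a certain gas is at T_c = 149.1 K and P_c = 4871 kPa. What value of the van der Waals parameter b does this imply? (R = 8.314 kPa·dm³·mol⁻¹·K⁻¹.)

From T_c = 8a/(27Rb) and P_c = a/(27b²): b = R T_c/(8 P_c).
b = (8.314)(149.1)/(8×4871) = 1239.6/38968 = 0.03181 dm³/mol

b ≈ 0.03181 dm³/mol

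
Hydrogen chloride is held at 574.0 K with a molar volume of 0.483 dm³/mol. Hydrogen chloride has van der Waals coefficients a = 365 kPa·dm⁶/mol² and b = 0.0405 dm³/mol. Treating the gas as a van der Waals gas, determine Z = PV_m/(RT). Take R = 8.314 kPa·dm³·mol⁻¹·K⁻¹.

P = RT/(V_m − b) − a/V_m² = (8.314)(574.0)/(0.483 − 0.0405) − 365/(0.483)²
  = 4772.2/0.44250 − 1564.6 = 10785 − 1564.6 = 9220 kPa
Z = PV_m/(RT) = (9220)(0.483)/((8.314)(574.0)) = 4453.3/4772.2 = 0.9332

Z ≈ 0.9332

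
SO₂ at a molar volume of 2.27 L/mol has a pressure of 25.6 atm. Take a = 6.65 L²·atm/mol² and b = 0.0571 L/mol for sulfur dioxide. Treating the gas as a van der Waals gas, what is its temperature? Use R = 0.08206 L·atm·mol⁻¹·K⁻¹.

T = (P + a/V_m²)(V_m − b)/R
P + a/V_m² = 25.6 + 6.65/(2.27)² = 26.891 atm
V_m − b = 2.27 − 0.0571 = 2.2129 L/mol
T = (26.891)(2.2129)/0.08206 = 725.2 K

T ≈ 725.2 K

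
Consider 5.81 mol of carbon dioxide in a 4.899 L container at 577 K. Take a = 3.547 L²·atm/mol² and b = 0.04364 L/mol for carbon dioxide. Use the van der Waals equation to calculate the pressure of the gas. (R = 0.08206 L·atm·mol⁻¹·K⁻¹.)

P ≈ 54.23 atm

P = nRT/(V − nb) − a n²/V²
nRT/(V − nb) = (5.81)(0.08206)(577)/(4.899 − 5.81×0.04364) = 275.10/4.6455 = 59.219 atm
a n²/V² = (3.547)(5.81)²/(4.899)² = 4.9888 atm
P = 59.219 − 4.9888 = 54.23 atm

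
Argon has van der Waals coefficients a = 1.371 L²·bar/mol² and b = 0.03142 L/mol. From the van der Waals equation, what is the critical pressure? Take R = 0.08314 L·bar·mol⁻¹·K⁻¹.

P_c ≈ 51.44 bar

For a van der Waals gas, P_c = a/(27b²).
P_c = 1.371/(27×(0.03142)²) = 1.371/0.026655 = 51.44 bar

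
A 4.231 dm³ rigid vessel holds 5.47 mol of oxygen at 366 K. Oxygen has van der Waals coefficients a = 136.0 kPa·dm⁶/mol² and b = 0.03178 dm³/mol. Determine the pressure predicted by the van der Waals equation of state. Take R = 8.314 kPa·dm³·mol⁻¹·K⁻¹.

P = nRT/(V − nb) − a n²/V²
nRT/(V − nb) = (5.47)(8.314)(366)/(4.231 − 5.47×0.03178) = 16645/4.0572 = 4102.6 kPa
a n²/V² = (136.0)(5.47)²/(4.231)² = 227.31 kPa
P = 4102.6 − 227.31 = 3875 kPa

P ≈ 3875 kPa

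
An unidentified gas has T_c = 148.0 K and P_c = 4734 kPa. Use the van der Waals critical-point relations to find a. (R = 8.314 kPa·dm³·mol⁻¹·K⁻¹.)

a ≈ 134.9 kPa·dm⁶/mol²

From T_c = 8a/(27Rb) and P_c = a/(27b²): a = 27 R² T_c²/(64 P_c).
a = 27×(8.314)²×(148.0)²/(64×4734) = 40879656/302976 = 134.9 kPa·dm⁶/mol²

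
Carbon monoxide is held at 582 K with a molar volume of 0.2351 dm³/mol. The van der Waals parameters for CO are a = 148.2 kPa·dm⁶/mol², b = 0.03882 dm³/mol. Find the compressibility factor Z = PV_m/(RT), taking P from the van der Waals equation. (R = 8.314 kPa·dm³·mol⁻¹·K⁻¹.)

Z ≈ 1.068

P = RT/(V_m − b) − a/V_m² = (8.314)(582)/(0.2351 − 0.03882) − 148.2/(0.2351)²
  = 4838.7/0.19628 − 2681.3 = 24652 − 2681.3 = 21971 kPa
Z = PV_m/(RT) = (21971)(0.2351)/((8.314)(582)) = 5165.4/4838.7 = 1.068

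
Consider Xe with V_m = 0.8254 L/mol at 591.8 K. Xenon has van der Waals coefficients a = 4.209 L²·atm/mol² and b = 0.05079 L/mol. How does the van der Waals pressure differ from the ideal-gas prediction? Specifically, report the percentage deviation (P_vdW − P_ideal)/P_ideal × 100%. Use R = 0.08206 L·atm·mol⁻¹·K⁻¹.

-3.94 %

Ideal: P_ideal = RT/V_m = (0.08206)(591.8)/0.8254 = 58.8358 atm
vdW: P = RT/(V_m − b) − a/V_m² = 48.5631/0.774610 − 4.209/0.681285 = 62.6936 − 6.17803 = 56.5156 atm
% deviation = (56.5156 − 58.8358)/58.8358 × 100% = -3.94%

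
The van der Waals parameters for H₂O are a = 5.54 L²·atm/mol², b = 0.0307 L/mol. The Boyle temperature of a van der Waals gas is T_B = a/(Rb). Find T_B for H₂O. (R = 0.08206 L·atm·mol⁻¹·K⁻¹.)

T_B ≈ 2199 K

For a van der Waals gas the second virial coefficient B₂ = b − a/(RT) vanishes at T_B = a/(Rb).
T_B = 5.54/(0.08206×0.0307) = 5.54/0.0025192 = 2199 K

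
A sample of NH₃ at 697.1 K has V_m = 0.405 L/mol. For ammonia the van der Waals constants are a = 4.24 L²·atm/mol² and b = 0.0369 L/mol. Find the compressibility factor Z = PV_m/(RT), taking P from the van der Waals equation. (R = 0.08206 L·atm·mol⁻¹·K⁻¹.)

Z ≈ 0.9172

P = RT/(V_m − b) − a/V_m² = (0.08206)(697.1)/(0.405 − 0.0369) − 4.24/(0.405)²
  = 57.204/0.36810 − 25.850 = 155.40 − 25.850 = 129.55 atm
Z = PV_m/(RT) = (129.55)(0.405)/((0.08206)(697.1)) = 52.468/57.204 = 0.9172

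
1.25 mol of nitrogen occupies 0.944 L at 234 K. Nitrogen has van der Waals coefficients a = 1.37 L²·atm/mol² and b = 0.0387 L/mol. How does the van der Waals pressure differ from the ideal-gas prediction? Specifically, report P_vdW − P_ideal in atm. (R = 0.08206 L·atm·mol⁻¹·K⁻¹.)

Ideal: P_ideal = nRT/V = (1.25)(0.08206)(234)/0.944 = 25.4264 atm
vdW: P = nRT/(V − nb) − a n²/V² = 24.0026/0.895625 − 2.14063/0.891136 = 26.7998 − 2.40214 = 24.3977 atm
ΔP = 24.3977 − 25.4264 = -1.029 atm

ΔP ≈ -1.029 atm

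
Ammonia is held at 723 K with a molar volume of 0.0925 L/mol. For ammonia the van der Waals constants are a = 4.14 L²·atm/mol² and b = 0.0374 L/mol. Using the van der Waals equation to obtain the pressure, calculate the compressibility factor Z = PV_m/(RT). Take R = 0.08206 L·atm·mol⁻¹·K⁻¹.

Z ≈ 0.9244

P = RT/(V_m − b) − a/V_m² = (0.08206)(723)/(0.0925 − 0.0374) − 4.14/(0.0925)²
  = 59.329/0.055100 − 483.86 = 1076.8 − 483.86 = 592.9 atm
Z = PV_m/(RT) = (592.9)(0.0925)/((0.08206)(723)) = 54.843/59.329 = 0.9244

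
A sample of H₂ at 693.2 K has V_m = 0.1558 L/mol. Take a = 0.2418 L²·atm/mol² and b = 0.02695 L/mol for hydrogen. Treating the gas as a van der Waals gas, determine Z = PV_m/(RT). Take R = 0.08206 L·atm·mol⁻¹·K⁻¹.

P = RT/(V_m − b) − a/V_m² = (0.08206)(693.2)/(0.1558 − 0.02695) − 0.2418/(0.1558)²
  = 56.884/0.12885 − 9.9614 = 441.47 − 9.9614 = 431.51 atm
Z = PV_m/(RT) = (431.51)(0.1558)/((0.08206)(693.2)) = 67.229/56.884 = 1.182

Z ≈ 1.182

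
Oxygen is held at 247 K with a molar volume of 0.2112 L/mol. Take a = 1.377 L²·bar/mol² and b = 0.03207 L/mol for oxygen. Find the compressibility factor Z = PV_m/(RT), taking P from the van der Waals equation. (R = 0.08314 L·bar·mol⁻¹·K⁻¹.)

Z ≈ 0.8615

P = RT/(V_m − b) − a/V_m² = (0.08314)(247)/(0.2112 − 0.03207) − 1.377/(0.2112)²
  = 20.536/0.17913 − 30.871 = 114.64 − 30.871 = 83.77 bar
Z = PV_m/(RT) = (83.77)(0.2112)/((0.08314)(247)) = 17.692/20.536 = 0.8615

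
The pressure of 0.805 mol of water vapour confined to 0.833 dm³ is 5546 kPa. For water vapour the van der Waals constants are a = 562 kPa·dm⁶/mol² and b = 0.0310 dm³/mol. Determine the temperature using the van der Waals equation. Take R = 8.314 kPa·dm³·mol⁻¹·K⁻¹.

T ≈ 733.0 K

T = (P + a n²/V²)(V − nb)/(nR)
P + a n²/V² = 5546 + (562)(0.805)²/(0.833)² = 6070.9 kPa
V − nb = 0.833 − (0.805)(0.0310) = 0.80805 dm³
T = (6070.9)(0.80805)/((0.805)(8.314)) = 733.0 K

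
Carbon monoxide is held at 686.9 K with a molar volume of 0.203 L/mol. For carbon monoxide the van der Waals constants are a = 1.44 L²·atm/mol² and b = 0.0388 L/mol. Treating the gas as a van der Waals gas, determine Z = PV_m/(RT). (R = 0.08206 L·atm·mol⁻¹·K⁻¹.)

P = RT/(V_m − b) − a/V_m² = (0.08206)(686.9)/(0.203 − 0.0388) − 1.44/(0.203)²
  = 56.367/0.16420 − 34.944 = 343.28 − 34.944 = 308.34 atm
Z = PV_m/(RT) = (308.34)(0.203)/((0.08206)(686.9)) = 62.593/56.367 = 1.110

Z ≈ 1.110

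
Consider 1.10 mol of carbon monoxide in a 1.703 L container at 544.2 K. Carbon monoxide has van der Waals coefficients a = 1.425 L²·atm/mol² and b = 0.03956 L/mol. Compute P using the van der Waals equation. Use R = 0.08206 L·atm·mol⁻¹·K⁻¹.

P = nRT/(V − nb) − a n²/V²
nRT/(V − nb) = (1.10)(0.08206)(544.2)/(1.703 − 1.10×0.03956) = 49.123/1.6595 = 29.601 atm
a n²/V² = (1.425)(1.10)²/(1.703)² = 0.59453 atm
P = 29.601 − 0.59453 = 29.01 atm

P ≈ 29.01 atm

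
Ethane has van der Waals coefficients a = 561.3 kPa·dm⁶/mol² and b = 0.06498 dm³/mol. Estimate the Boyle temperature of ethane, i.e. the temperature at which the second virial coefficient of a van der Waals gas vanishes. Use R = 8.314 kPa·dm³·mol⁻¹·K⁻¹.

For a van der Waals gas the second virial coefficient B₂ = b − a/(RT) vanishes at T_B = a/(Rb).
T_B = 561.3/(8.314×0.06498) = 561.3/0.54024 = 1039 K

T_B ≈ 1039 K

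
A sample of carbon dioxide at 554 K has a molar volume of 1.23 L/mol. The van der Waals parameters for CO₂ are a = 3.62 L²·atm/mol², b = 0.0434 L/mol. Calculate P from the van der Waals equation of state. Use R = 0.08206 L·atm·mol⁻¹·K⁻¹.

P = RT/(V_m − b) − a/V_m²
RT/(V_m − b) = (0.08206)(554)/(1.23 − 0.0434) = 45.461/1.1866 = 38.312 atm
a/V_m² = 3.62/(1.23)² = 2.3928 atm
P = 38.312 − 2.3928 = 35.92 atm

P ≈ 35.92 atm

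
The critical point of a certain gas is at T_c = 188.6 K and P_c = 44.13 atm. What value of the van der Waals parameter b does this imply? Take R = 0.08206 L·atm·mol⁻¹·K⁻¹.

From T_c = 8a/(27Rb) and P_c = a/(27b²): b = R T_c/(8 P_c).
b = (0.08206)(188.6)/(8×44.13) = 15.477/353.04 = 0.04384 L/mol

b ≈ 0.04384 L/mol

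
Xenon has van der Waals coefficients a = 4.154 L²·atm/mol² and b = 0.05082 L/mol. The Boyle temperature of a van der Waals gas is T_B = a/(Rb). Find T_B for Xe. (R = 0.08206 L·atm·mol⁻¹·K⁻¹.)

T_B ≈ 996.1 K

For a van der Waals gas the second virial coefficient B₂ = b − a/(RT) vanishes at T_B = a/(Rb).
T_B = 4.154/(0.08206×0.05082) = 4.154/0.0041703 = 996.1 K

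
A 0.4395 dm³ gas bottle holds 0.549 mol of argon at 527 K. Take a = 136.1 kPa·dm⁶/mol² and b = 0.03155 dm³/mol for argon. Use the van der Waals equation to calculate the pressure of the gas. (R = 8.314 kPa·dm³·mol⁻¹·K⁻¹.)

P = nRT/(V − nb) − a n²/V²
nRT/(V − nb) = (0.549)(8.314)(527)/(0.4395 − 0.549×0.03155) = 2405.4/0.42218 = 5697.6 kPa
a n²/V² = (136.1)(0.549)²/(0.4395)² = 212.37 kPa
P = 5697.6 − 212.37 = 5485 kPa

P ≈ 5485 kPa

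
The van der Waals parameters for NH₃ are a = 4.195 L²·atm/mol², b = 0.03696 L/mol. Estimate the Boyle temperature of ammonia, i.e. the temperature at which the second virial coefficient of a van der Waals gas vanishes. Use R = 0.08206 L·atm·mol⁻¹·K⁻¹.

T_B ≈ 1383 K

For a van der Waals gas the second virial coefficient B₂ = b − a/(RT) vanishes at T_B = a/(Rb).
T_B = 4.195/(0.08206×0.03696) = 4.195/0.0030329 = 1383 K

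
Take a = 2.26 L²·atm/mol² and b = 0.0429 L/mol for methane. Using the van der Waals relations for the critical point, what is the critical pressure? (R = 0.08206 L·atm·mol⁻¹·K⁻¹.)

P_c ≈ 45.48 atm

For a van der Waals gas, P_c = a/(27b²).
P_c = 2.26/(27×(0.0429)²) = 2.26/0.049691 = 45.48 atm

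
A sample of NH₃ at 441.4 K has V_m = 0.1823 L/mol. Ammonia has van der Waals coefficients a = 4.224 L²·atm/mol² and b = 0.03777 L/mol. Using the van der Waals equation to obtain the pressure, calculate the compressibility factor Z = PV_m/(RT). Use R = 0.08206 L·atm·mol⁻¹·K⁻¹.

Z ≈ 0.6216

P = RT/(V_m − b) − a/V_m² = (0.08206)(441.4)/(0.1823 − 0.03777) − 4.224/(0.1823)²
  = 36.221/0.14453 − 127.10 = 250.61 − 127.10 = 123.51 atm
Z = PV_m/(RT) = (123.51)(0.1823)/((0.08206)(441.4)) = 22.516/36.221 = 0.6216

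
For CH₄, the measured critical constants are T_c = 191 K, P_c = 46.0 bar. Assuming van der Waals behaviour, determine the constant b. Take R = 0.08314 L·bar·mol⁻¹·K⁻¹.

From T_c = 8a/(27Rb) and P_c = a/(27b²): b = R T_c/(8 P_c).
b = (0.08314)(191)/(8×46.0) = 15.880/368.00 = 0.04315 L/mol

b ≈ 0.04315 L/mol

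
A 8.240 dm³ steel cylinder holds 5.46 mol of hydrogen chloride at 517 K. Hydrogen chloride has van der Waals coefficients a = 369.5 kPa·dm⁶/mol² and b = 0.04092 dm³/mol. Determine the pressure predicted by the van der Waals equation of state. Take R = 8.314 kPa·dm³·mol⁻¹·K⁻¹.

P ≈ 2765 kPa

P = nRT/(V − nb) − a n²/V²
nRT/(V − nb) = (5.46)(8.314)(517)/(8.240 − 5.46×0.04092) = 23469/8.0166 = 2927.6 kPa
a n²/V² = (369.5)(5.46)²/(8.240)² = 162.24 kPa
P = 2927.6 − 162.24 = 2765 kPa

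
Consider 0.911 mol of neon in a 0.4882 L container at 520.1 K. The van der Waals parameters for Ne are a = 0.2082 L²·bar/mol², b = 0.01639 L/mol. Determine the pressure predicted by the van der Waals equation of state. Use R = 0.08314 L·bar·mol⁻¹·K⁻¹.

P ≈ 82.51 bar

P = nRT/(V − nb) − a n²/V²
nRT/(V − nb) = (0.911)(0.08314)(520.1)/(0.4882 − 0.911×0.01639) = 39.393/0.47327 = 83.236 bar
a n²/V² = (0.2082)(0.911)²/(0.4882)² = 0.72497 bar
P = 83.236 − 0.72497 = 82.51 bar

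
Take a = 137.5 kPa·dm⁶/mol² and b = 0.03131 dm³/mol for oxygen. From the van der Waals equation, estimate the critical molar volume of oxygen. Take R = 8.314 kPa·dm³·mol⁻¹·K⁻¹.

For a van der Waals gas, V_m,c = 3b.
V_m,c = 3×0.03131 = 0.09393 dm³/mol

V_m,c ≈ 0.09393 dm³/mol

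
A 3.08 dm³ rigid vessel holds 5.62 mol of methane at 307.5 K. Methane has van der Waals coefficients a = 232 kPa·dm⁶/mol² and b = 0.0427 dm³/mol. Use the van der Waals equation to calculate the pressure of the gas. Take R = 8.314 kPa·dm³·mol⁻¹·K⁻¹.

P ≈ 4287 kPa

P = nRT/(V − nb) − a n²/V²
nRT/(V − nb) = (5.62)(8.314)(307.5)/(3.08 − 5.62×0.0427) = 14368/2.8400 = 5059.2 kPa
a n²/V² = (232)(5.62)²/(3.08)² = 772.43 kPa
P = 5059.2 − 772.43 = 4287 kPa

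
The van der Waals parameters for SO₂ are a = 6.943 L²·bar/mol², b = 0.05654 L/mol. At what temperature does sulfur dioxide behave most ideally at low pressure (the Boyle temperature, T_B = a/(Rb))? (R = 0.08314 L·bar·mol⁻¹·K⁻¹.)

T_B ≈ 1477 K

For a van der Waals gas the second virial coefficient B₂ = b − a/(RT) vanishes at T_B = a/(Rb).
T_B = 6.943/(0.08314×0.05654) = 6.943/0.0047007 = 1477 K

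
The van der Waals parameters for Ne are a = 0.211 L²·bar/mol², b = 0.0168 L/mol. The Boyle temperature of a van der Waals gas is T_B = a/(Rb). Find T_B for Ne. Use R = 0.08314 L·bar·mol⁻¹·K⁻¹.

T_B ≈ 151.1 K

For a van der Waals gas the second virial coefficient B₂ = b − a/(RT) vanishes at T_B = a/(Rb).
T_B = 0.211/(0.08314×0.0168) = 0.211/0.0013968 = 151.1 K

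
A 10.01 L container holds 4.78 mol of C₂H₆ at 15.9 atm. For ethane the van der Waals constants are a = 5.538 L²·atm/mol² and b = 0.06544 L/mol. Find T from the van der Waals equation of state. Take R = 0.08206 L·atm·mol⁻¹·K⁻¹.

T ≈ 424.3 K

T = (P + a n²/V²)(V − nb)/(nR)
P + a n²/V² = 15.9 + (5.538)(4.78)²/(10.01)² = 17.163 atm
V − nb = 10.01 − (4.78)(0.06544) = 9.6972 L
T = (17.163)(9.6972)/((4.78)(0.08206)) = 424.3 K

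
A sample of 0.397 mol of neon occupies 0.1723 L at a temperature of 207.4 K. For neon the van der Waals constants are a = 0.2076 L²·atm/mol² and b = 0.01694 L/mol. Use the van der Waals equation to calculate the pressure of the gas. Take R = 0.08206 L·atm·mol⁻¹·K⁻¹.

P = nRT/(V − nb) − a n²/V²
nRT/(V − nb) = (0.397)(0.08206)(207.4)/(0.1723 − 0.397×0.01694) = 6.7566/0.16557 = 40.808 atm
a n²/V² = (0.2076)(0.397)²/(0.1723)² = 1.1021 atm
P = 40.808 − 1.1021 = 39.71 atm

P ≈ 39.71 atm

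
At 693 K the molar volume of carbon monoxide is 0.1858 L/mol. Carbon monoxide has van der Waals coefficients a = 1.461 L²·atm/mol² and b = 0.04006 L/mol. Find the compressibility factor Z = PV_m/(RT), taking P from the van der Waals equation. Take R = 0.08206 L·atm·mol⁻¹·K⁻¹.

Z ≈ 1.137

P = RT/(V_m − b) − a/V_m² = (0.08206)(693)/(0.1858 − 0.04006) − 1.461/(0.1858)²
  = 56.868/0.14574 − 42.321 = 390.20 − 42.321 = 347.88 atm
Z = PV_m/(RT) = (347.88)(0.1858)/((0.08206)(693)) = 64.636/56.868 = 1.137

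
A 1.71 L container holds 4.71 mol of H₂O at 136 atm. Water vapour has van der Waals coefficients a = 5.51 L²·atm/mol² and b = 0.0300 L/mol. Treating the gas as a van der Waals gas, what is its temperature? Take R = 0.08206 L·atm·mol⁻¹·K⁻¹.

T ≈ 721.6 K

T = (P + a n²/V²)(V − nb)/(nR)
P + a n²/V² = 136 + (5.51)(4.71)²/(1.71)² = 177.80 atm
V − nb = 1.71 − (4.71)(0.0300) = 1.5687 L
T = (177.80)(1.5687)/((4.71)(0.08206)) = 721.6 K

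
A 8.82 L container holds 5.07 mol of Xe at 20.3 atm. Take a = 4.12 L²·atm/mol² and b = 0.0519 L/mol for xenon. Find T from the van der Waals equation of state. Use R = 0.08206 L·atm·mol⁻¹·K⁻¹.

T ≈ 445.5 K

T = (P + a n²/V²)(V − nb)/(nR)
P + a n²/V² = 20.3 + (4.12)(5.07)²/(8.82)² = 21.661 atm
V − nb = 8.82 − (5.07)(0.0519) = 8.5569 L
T = (21.661)(8.5569)/((5.07)(0.08206)) = 445.5 K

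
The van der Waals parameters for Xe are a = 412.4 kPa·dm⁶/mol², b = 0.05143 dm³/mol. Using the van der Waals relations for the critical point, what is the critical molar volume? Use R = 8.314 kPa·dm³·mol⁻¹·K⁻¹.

V_m,c ≈ 0.1543 dm³/mol

For a van der Waals gas, V_m,c = 3b.
V_m,c = 3×0.05143 = 0.1543 dm³/mol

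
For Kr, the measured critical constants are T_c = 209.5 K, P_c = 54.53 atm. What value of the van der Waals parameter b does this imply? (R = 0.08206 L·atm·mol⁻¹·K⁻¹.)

b ≈ 0.03941 L/mol

From T_c = 8a/(27Rb) and P_c = a/(27b²): b = R T_c/(8 P_c).
b = (0.08206)(209.5)/(8×54.53) = 17.192/436.24 = 0.03941 L/mol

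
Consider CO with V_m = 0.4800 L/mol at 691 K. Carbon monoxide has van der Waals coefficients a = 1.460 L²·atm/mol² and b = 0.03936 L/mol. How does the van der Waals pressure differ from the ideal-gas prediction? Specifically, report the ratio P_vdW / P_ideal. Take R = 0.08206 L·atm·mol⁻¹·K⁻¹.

P_vdW / P_ideal ≈ 1.036

Ideal: P_ideal = RT/V_m = (0.08206)(691)/0.4800 = 118.132 atm
vdW: P = RT/(V_m − b) − a/V_m² = 56.7035/0.440640 − 1.460/0.230400 = 128.684 − 6.33681 = 122.347 atm
Ratio = 122.347/118.132 = 1.036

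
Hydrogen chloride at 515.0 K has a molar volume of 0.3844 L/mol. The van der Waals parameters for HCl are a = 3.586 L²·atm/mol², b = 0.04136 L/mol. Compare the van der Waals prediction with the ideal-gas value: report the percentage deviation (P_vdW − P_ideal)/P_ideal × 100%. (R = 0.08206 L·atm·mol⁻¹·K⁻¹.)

Ideal: P_ideal = RT/V_m = (0.08206)(515.0)/0.3844 = 109.940 atm
vdW: P = RT/(V_m − b) − a/V_m² = 42.2609/0.343040 − 3.586/0.147763 = 123.195 − 24.2686 = 98.926 atm
% deviation = (98.926 − 109.940)/109.940 × 100% = -10.02%

-10.02 %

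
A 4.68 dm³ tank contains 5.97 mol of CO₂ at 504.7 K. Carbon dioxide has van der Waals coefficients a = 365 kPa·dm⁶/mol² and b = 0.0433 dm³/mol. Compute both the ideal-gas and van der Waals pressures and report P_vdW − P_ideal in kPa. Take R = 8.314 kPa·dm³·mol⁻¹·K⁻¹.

Ideal: P_ideal = nRT/V = (5.97)(8.314)(504.7)/4.68 = 5352.69 kPa
vdW: P = nRT/(V − nb) − a n²/V² = 25050.6/4.42150 − 13008.9/21.9024 = 5665.63 − 593.949 = 5071.68 kPa
ΔP = 5071.68 − 5352.69 = -281.0 kPa

ΔP ≈ -281.0 kPa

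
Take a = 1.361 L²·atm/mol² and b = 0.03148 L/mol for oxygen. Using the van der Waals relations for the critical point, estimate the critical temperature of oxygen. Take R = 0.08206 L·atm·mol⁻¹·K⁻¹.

T_c ≈ 156.1 K

For a van der Waals gas, T_c = 8a/(27Rb).
T_c = 8×1.361/(27×0.08206×0.03148) = 10.888/0.069748 = 156.1 K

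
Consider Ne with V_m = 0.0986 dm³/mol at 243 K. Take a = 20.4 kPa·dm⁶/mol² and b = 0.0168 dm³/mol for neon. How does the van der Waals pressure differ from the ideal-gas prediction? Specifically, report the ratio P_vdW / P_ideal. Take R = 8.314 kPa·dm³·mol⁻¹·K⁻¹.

P_vdW / P_ideal ≈ 1.103

Ideal: P_ideal = RT/V_m = (8.314)(243)/0.0986 = 20489.9 kPa
vdW: P = RT/(V_m − b) − a/V_m² = 2020.30/0.0818000 − 20.4/0.00972196 = 24698.0 − 2098.34 = 22599.7 kPa
Ratio = 22599.7/20489.9 = 1.103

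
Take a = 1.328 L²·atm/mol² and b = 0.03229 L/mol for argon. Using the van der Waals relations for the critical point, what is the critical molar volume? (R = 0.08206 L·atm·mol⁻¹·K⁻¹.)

For a van der Waals gas, V_m,c = 3b.
V_m,c = 3×0.03229 = 0.09687 L/mol

V_m,c ≈ 0.09687 L/mol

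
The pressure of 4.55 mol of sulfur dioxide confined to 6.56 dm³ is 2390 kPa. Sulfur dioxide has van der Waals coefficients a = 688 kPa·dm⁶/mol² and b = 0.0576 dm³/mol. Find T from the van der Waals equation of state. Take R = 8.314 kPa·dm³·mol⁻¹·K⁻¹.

T ≈ 453.0 K

T = (P + a n²/V²)(V − nb)/(nR)
P + a n²/V² = 2390 + (688)(4.55)²/(6.56)² = 2721.0 kPa
V − nb = 6.56 − (4.55)(0.0576) = 6.2979 dm³
T = (2721.0)(6.2979)/((4.55)(8.314)) = 453.0 K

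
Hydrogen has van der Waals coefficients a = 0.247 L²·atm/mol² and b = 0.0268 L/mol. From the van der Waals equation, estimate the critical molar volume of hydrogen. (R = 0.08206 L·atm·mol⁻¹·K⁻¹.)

For a van der Waals gas, V_m,c = 3b.
V_m,c = 3×0.0268 = 0.08040 L/mol

V_m,c ≈ 0.08040 L/mol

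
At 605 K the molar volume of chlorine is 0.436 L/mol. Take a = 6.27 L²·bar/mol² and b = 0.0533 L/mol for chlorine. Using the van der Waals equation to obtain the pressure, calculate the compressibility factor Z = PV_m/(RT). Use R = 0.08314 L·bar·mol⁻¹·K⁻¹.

Z ≈ 0.8534

P = RT/(V_m − b) − a/V_m² = (0.08314)(605)/(0.436 − 0.0533) − 6.27/(0.436)²
  = 50.300/0.38270 − 32.983 = 131.43 − 32.983 = 98.45 bar
Z = PV_m/(RT) = (98.45)(0.436)/((0.08314)(605)) = 42.924/50.300 = 0.8534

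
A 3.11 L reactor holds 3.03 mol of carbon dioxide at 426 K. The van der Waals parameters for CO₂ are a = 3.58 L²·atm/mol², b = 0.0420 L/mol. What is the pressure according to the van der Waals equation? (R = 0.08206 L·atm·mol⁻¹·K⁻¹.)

P = nRT/(V − nb) − a n²/V²
nRT/(V − nb) = (3.03)(0.08206)(426)/(3.11 − 3.03×0.0420) = 105.92/2.9827 = 35.511 atm
a n²/V² = (3.58)(3.03)²/(3.11)² = 3.3982 atm
P = 35.511 − 3.3982 = 32.11 atm

P ≈ 32.11 atm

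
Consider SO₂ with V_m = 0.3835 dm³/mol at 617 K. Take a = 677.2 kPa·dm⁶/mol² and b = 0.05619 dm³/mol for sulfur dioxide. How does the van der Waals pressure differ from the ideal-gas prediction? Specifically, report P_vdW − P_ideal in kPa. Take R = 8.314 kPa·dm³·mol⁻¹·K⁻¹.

ΔP ≈ -2308 kPa

Ideal: P_ideal = RT/V_m = (8.314)(617)/0.3835 = 13376.1 kPa
vdW: P = RT/(V_m − b) − a/V_m² = 5129.74/0.327310 − 677.2/0.147072 = 15672.4 − 4604.55 = 11067.9 kPa
ΔP = 11067.9 − 13376.1 = -2308 kPa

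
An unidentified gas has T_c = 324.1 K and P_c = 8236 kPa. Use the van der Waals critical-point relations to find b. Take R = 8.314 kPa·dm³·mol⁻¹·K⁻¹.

From T_c = 8a/(27Rb) and P_c = a/(27b²): b = R T_c/(8 P_c).
b = (8.314)(324.1)/(8×8236) = 2694.6/65888 = 0.04090 dm³/mol

b ≈ 0.04090 dm³/mol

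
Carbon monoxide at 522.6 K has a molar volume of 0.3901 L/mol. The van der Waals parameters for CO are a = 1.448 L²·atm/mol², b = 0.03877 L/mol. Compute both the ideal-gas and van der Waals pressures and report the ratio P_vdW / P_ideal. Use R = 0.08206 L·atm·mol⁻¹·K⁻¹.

P_vdW / P_ideal ≈ 1.024

Ideal: P_ideal = RT/V_m = (0.08206)(522.6)/0.3901 = 109.932 atm
vdW: P = RT/(V_m − b) − a/V_m² = 42.8846/0.351330 − 1.448/0.152178 = 122.064 − 9.51517 = 112.549 atm
Ratio = 112.549/109.932 = 1.024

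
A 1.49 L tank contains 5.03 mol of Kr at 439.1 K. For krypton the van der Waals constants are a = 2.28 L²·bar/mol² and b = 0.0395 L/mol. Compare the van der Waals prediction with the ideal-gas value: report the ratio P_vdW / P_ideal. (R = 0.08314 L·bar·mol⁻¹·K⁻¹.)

Ideal: P_ideal = nRT/V = (5.03)(0.08314)(439.1)/1.49 = 123.241 bar
vdW: P = nRT/(V − nb) − a n²/V² = 183.629/1.29132 − 57.6861/2.22010 = 142.203 − 25.9836 = 116.219 bar
Ratio = 116.219/123.241 = 0.9430

P_vdW / P_ideal ≈ 0.9430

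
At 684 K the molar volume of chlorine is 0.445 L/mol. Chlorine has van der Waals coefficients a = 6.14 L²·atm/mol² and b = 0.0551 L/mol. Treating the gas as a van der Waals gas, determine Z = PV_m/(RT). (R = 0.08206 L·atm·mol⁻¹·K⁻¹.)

Z ≈ 0.8955

P = RT/(V_m − b) − a/V_m² = (0.08206)(684)/(0.445 − 0.0551) − 6.14/(0.445)²
  = 56.129/0.38990 − 31.006 = 143.96 − 31.006 = 112.95 atm
Z = PV_m/(RT) = (112.95)(0.445)/((0.08206)(684)) = 50.263/56.129 = 0.8955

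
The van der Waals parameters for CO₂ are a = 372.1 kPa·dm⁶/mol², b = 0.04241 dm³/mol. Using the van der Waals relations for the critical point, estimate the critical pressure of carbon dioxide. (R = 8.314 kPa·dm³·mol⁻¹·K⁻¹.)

P_c ≈ 7662 kPa

For a van der Waals gas, P_c = a/(27b²).
P_c = 372.1/(27×(0.04241)²) = 372.1/0.048562 = 7662 kPa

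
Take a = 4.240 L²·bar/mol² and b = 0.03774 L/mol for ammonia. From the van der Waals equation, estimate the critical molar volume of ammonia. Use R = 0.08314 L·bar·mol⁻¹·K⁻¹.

V_m,c ≈ 0.1132 L/mol

For a van der Waals gas, V_m,c = 3b.
V_m,c = 3×0.03774 = 0.1132 L/mol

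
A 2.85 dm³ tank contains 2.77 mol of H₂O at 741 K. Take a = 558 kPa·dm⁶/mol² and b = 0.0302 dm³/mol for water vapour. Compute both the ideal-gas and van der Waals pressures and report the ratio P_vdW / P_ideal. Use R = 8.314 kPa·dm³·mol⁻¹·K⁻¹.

P_vdW / P_ideal ≈ 0.9422

Ideal: P_ideal = nRT/V = (2.77)(8.314)(741)/2.85 = 5987.74 kPa
vdW: P = nRT/(V − nb) − a n²/V² = 17065.1/2.76635 − 4281.48/8.12250 = 6168.81 − 527.114 = 5641.70 kPa
Ratio = 5641.70/5987.74 = 0.9422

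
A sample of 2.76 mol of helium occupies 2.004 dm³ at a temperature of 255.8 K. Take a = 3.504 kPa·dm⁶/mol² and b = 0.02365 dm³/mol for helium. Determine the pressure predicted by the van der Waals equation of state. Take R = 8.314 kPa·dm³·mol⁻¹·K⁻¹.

P = nRT/(V − nb) − a n²/V²
nRT/(V − nb) = (2.76)(8.314)(255.8)/(2.004 − 2.76×0.02365) = 5869.8/1.9387 = 3027.7 kPa
a n²/V² = (3.504)(2.76)²/(2.004)² = 6.6464 kPa
P = 3027.7 − 6.6464 = 3021 kPa

P ≈ 3021 kPa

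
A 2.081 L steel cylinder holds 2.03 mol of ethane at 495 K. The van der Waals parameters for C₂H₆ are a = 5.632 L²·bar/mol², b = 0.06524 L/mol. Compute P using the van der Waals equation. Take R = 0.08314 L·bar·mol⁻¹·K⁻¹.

P = nRT/(V − nb) − a n²/V²
nRT/(V − nb) = (2.03)(0.08314)(495)/(2.081 − 2.03×0.06524) = 83.543/1.9486 = 42.873 bar
a n²/V² = (5.632)(2.03)²/(2.081)² = 5.3593 bar
P = 42.873 − 5.3593 = 37.51 bar

P ≈ 37.51 bar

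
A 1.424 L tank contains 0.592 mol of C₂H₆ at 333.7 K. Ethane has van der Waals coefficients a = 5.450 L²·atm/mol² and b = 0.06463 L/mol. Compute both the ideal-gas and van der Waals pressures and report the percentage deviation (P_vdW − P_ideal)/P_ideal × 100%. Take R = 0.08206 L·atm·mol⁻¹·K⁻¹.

-5.51 %

Ideal: P_ideal = nRT/V = (0.592)(0.08206)(333.7)/1.424 = 11.3841 atm
vdW: P = nRT/(V − nb) − a n²/V² = 16.2110/1.38574 − 1.91003/2.02778 = 11.6984 − 0.941932 = 10.7565 atm
% deviation = (10.7565 − 11.3841)/11.3841 × 100% = -5.51%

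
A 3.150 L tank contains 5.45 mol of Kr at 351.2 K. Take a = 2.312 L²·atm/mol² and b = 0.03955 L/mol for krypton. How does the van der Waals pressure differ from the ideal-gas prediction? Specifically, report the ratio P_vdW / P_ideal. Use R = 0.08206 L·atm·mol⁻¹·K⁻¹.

P_vdW / P_ideal ≈ 0.9347

Ideal: P_ideal = nRT/V = (5.45)(0.08206)(351.2)/3.150 = 49.8623 atm
vdW: P = nRT/(V − nb) − a n²/V² = 157.066/2.93445 − 68.6722/9.92250 = 53.5249 − 6.92086 = 46.6040 atm
Ratio = 46.6040/49.8623 = 0.9347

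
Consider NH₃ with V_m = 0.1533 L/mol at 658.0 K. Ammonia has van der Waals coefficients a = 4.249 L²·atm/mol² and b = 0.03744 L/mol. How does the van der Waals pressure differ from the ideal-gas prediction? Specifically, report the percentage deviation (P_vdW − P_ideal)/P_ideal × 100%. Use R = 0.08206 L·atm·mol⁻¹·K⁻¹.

Ideal: P_ideal = RT/V_m = (0.08206)(658.0)/0.1533 = 352.221 atm
vdW: P = RT/(V_m − b) − a/V_m² = 53.9955/0.115860 − 4.249/0.0235009 = 466.041 − 180.802 = 285.239 atm
% deviation = (285.239 − 352.221)/352.221 × 100% = -19.02%

-19.02 %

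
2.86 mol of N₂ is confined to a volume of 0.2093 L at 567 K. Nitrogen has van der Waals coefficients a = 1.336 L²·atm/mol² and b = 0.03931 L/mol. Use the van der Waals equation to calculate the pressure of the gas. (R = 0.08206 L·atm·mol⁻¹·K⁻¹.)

P = nRT/(V − nb) − a n²/V²
nRT/(V − nb) = (2.86)(0.08206)(567)/(0.2093 − 2.86×0.03931) = 133.07/0.096873 = 1373.7 atm
a n²/V² = (1.336)(2.86)²/(0.2093)² = 249.46 atm
P = 1373.7 − 249.46 = 1124 atm

P ≈ 1124 atm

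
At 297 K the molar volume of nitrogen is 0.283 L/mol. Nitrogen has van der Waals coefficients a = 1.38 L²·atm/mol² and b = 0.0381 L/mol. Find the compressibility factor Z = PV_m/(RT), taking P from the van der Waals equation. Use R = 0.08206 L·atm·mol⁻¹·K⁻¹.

P = RT/(V_m − b) − a/V_m² = (0.08206)(297)/(0.283 − 0.0381) − 1.38/(0.283)²
  = 24.372/0.24490 − 17.231 = 99.518 − 17.231 = 82.287 atm
Z = PV_m/(RT) = (82.287)(0.283)/((0.08206)(297)) = 23.287/24.372 = 0.9555

Z ≈ 0.9555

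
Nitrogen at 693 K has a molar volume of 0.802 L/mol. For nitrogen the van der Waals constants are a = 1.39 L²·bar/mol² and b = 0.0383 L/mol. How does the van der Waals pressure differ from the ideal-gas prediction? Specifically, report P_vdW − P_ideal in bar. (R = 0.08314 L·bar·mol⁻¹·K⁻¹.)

Ideal: P_ideal = RT/V_m = (0.08314)(693)/0.802 = 71.8404 bar
vdW: P = RT/(V_m − b) − a/V_m² = 57.6160/0.763700 − 1.39/0.643204 = 75.4432 − 2.16106 = 73.2821 bar
ΔP = 73.2821 − 71.8404 = 1.442 bar

ΔP ≈ 1.442 bar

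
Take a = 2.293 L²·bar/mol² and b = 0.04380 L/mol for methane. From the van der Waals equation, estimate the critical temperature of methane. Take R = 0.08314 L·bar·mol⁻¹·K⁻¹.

For a van der Waals gas, T_c = 8a/(27Rb).
T_c = 8×2.293/(27×0.08314×0.04380) = 18.344/0.098321 = 186.6 K

T_c ≈ 186.6 K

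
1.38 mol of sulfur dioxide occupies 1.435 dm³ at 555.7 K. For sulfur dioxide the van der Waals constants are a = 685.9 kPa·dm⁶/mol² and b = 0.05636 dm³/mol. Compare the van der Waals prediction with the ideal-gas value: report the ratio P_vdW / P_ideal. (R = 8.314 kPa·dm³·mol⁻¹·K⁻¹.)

Ideal: P_ideal = nRT/V = (1.38)(8.314)(555.7)/1.435 = 4443.01 kPa
vdW: P = nRT/(V − nb) − a n²/V² = 6375.72/1.35722 − 1306.23/2.05923 = 4697.63 − 634.329 = 4063.30 kPa
Ratio = 4063.30/4443.01 = 0.9145

P_vdW / P_ideal ≈ 0.9145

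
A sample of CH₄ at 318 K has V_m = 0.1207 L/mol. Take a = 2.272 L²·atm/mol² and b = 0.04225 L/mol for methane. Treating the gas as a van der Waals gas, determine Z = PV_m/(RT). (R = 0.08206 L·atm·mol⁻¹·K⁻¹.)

Z ≈ 0.8172

P = RT/(V_m − b) − a/V_m² = (0.08206)(318)/(0.1207 − 0.04225) − 2.272/(0.1207)²
  = 26.095/0.078450 − 155.95 = 332.63 − 155.95 = 176.68 atm
Z = PV_m/(RT) = (176.68)(0.1207)/((0.08206)(318)) = 21.325/26.095 = 0.8172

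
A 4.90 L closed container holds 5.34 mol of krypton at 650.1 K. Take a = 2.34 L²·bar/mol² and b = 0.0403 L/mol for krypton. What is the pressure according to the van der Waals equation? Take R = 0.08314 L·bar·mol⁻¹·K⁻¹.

P = nRT/(V − nb) − a n²/V²
nRT/(V − nb) = (5.34)(0.08314)(650.1)/(4.90 − 5.34×0.0403) = 288.62/4.6848 = 61.608 bar
a n²/V² = (2.34)(5.34)²/(4.90)² = 2.7791 bar
P = 61.608 − 2.7791 = 58.83 bar

P ≈ 58.83 bar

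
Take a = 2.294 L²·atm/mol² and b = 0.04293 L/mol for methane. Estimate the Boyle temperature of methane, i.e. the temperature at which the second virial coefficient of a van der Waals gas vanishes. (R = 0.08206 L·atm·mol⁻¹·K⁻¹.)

For a van der Waals gas the second virial coefficient B₂ = b − a/(RT) vanishes at T_B = a/(Rb).
T_B = 2.294/(0.08206×0.04293) = 2.294/0.0035228 = 651.2 K

T_B ≈ 651.2 K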